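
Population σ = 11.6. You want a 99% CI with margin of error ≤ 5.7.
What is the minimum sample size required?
n ≥ 28

For margin E ≤ 5.7:
n ≥ (z* · σ / E)²
n ≥ (2.576 · 11.6 / 5.7)²
n ≥ 27.48

Minimum n = 28 (rounding up)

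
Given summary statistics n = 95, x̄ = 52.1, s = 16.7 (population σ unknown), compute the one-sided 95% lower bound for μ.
μ ≥ 49.25

Lower bound (one-sided):
t* = 1.661 (one-sided for 95%)
Lower bound = x̄ - t* · s/√n = 52.1 - 1.661 · 16.7/√95 = 49.25

We are 95% confident that μ ≥ 49.25.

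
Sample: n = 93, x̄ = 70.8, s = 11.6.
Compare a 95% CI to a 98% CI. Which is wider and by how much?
98% CI is wider by 0.92

df = 92
95% CI: t* = 1.986, (68.41, 73.19), width = 2 · t* · s/√n = 4.78
98% CI: t* = 2.368, (67.95, 73.65), width = 2 · t* · s/√n = 5.70

The 98% CI is wider by 5.70 - 4.78 = 0.92.
Higher confidence requires a wider interval.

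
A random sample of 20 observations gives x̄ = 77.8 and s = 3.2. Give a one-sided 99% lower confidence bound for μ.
μ ≥ 75.98

Lower bound (one-sided):
t* = 2.539 (one-sided for 99%)
Lower bound = x̄ - t* · s/√n = 77.8 - 2.539 · 3.2/√20 = 75.98

We are 99% confident that μ ≥ 75.98.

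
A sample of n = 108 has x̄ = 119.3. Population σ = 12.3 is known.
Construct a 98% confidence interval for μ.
(116.55, 122.05)

z-interval (σ known):
z* = 2.326 for 98% confidence

Margin of error = z* · σ/√n = 2.326 · 12.3/√108 = 2.75

CI: (119.3 - 2.75, 119.3 + 2.75) = (116.55, 122.05)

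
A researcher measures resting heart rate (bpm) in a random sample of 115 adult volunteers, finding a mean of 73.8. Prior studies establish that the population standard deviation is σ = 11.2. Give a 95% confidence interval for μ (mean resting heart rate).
(71.75, 75.85)

z-interval (σ known):
z* = 1.960 for 95% confidence

Margin of error = z* · σ/√n = 1.960 · 11.2/√115 = 2.05

CI: (73.8 - 2.05, 73.8 + 2.05) = (71.75, 75.85)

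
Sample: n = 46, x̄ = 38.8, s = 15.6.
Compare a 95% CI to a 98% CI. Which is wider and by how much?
98% CI is wider by 1.84

df = 45
95% CI: t* = 2.014, (34.17, 43.43), width = 2 · t* · s/√n = 9.26
98% CI: t* = 2.412, (33.25, 44.35), width = 2 · t* · s/√n = 11.10

The 98% CI is wider by 11.10 - 9.26 = 1.84.
Higher confidence requires a wider interval.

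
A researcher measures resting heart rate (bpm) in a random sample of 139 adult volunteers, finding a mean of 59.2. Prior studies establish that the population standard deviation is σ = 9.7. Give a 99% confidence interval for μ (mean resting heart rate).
(57.08, 61.32)

z-interval (σ known):
z* = 2.576 for 99% confidence

Margin of error = z* · σ/√n = 2.576 · 9.7/√139 = 2.12

CI: (59.2 - 2.12, 59.2 + 2.12) = (57.08, 61.32)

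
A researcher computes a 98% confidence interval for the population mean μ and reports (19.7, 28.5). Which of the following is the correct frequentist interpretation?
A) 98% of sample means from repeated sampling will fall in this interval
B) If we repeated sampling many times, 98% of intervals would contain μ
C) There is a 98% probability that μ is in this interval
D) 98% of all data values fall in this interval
B

A) Wrong — coverage applies to intervals containing μ, not to future x̄ values.
B) Correct — this is the frequentist long-run coverage interpretation.
C) Wrong — μ is fixed; the randomness lives in the interval, not in μ.
D) Wrong — a CI is about the parameter μ, not individual data values.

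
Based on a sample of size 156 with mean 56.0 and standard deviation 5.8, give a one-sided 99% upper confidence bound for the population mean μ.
μ ≤ 57.09

Upper bound (one-sided):
t* = 2.351 (one-sided for 99%)
Upper bound = x̄ + t* · s/√n = 56.0 + 2.351 · 5.8/√156 = 57.09

We are 99% confident that μ ≤ 57.09.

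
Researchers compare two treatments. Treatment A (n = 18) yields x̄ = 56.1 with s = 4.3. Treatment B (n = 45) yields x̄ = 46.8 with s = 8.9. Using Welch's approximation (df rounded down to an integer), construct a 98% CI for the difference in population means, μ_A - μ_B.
(5.31, 13.29)

Difference: x̄₁ - x̄₂ = 9.30
SE = √(s₁²/n₁ + s₂²/n₂) = √(4.3²/18 + 8.9²/45) = 1.6696
df = 58.65 → 58 (Welch–Satterthwaite, rounded down)
t* = 2.392

CI: 9.30 ± 2.392 · 1.6696 = 9.30 ± 3.99 = (5.31, 13.29)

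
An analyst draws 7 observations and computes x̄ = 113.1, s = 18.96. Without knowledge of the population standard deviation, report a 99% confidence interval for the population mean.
(86.53, 139.67)

t-interval (σ unknown):
df = n - 1 = 6
t* = 3.707 for 99% confidence

Margin of error = t* · s/√n = 3.707 · 18.96/√7 = 26.57

CI: (86.53, 139.67)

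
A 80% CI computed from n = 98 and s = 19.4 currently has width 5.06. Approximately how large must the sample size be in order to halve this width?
n ≈ 392

CI width ∝ 1/√n
To reduce width by factor 2, need √n to grow by 2 → need 2² = 4 times as many samples.

Current: n = 98, width = 5.06
New: n = 392, width ≈ 2.52

Width reduced by factor of 5.06/2.52 = 2.01.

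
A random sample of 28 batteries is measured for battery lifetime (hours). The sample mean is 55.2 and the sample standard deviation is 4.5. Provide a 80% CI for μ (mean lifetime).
(54.08, 56.32)

t-interval (σ unknown):
df = n - 1 = 27
t* = 1.314 for 80% confidence

Margin of error = t* · s/√n = 1.314 · 4.5/√28 = 1.12

CI: (54.08, 56.32)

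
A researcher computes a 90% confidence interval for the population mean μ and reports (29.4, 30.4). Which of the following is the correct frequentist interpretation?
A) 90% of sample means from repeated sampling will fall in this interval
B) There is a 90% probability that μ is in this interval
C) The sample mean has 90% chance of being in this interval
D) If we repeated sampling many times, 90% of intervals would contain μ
D

A) Wrong — coverage applies to intervals containing μ, not to future x̄ values.
B) Wrong — μ is fixed; the randomness lives in the interval, not in μ.
C) Wrong — x̄ is observed and sits in the interval by construction.
D) Correct — this is the frequentist long-run coverage interpretation.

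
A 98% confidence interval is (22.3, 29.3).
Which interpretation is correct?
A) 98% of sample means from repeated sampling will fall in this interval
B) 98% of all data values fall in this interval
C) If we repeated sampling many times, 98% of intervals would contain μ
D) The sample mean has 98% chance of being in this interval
C

A) Wrong — coverage applies to intervals containing μ, not to future x̄ values.
B) Wrong — a CI is about the parameter μ, not individual data values.
C) Correct — this is the frequentist long-run coverage interpretation.
D) Wrong — x̄ is observed and sits in the interval by construction.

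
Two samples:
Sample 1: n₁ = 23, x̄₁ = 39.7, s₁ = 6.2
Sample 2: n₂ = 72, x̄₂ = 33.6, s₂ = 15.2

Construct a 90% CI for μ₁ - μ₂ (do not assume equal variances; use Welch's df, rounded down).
(2.43, 9.77)

Difference: x̄₁ - x̄₂ = 6.10
SE = √(s₁²/n₁ + s₂²/n₂) = √(6.2²/23 + 15.2²/72) = 2.2091
df = 87.56 → 87 (Welch–Satterthwaite, rounded down)
t* = 1.663

CI: 6.10 ± 1.663 · 2.2091 = 6.10 ± 3.67 = (2.43, 9.77)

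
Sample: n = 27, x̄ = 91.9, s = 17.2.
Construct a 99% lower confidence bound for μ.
μ ≥ 83.69

Lower bound (one-sided):
t* = 2.479 (one-sided for 99%)
Lower bound = x̄ - t* · s/√n = 91.9 - 2.479 · 17.2/√27 = 83.69

We are 99% confident that μ ≥ 83.69.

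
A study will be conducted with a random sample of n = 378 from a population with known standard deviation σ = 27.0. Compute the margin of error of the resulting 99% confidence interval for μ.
Margin of error = 3.58

Margin of error = z* · σ/√n
= 2.576 · 27.0/√378
= 2.576 · 27.0/19.4422
= 3.58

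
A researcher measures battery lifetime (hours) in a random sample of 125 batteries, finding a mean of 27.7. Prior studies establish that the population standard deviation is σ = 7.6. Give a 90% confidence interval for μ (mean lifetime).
(26.58, 28.82)

z-interval (σ known):
z* = 1.645 for 90% confidence

Margin of error = z* · σ/√n = 1.645 · 7.6/√125 = 1.12

CI: (27.7 - 1.12, 27.7 + 1.12) = (26.58, 28.82)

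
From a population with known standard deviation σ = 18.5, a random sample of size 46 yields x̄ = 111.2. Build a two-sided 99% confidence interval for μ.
(104.17, 118.23)

z-interval (σ known):
z* = 2.576 for 99% confidence

Margin of error = z* · σ/√n = 2.576 · 18.5/√46 = 7.03

CI: (111.2 - 7.03, 111.2 + 7.03) = (104.17, 118.23)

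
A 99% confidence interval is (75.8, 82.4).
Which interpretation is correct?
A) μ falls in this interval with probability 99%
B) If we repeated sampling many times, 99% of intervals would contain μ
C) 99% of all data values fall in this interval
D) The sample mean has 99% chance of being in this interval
B

A) Wrong — μ is fixed; the randomness lives in the interval, not in μ.
B) Correct — this is the frequentist long-run coverage interpretation.
C) Wrong — a CI is about the parameter μ, not individual data values.
D) Wrong — x̄ is observed and sits in the interval by construction.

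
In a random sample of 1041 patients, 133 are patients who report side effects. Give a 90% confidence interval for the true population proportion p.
(0.111, 0.145)

Proportion CI:
p̂ = 133/1041 = 0.12776
SE = √(p̂(1-p̂)/n) = √(0.12776 · 0.87224 / 1041) = 0.01035

z* = 1.645
Margin = z* · SE = 1.645 · 0.01035 = 0.0170

CI: 0.12776 ± 0.0170 = (0.111, 0.145)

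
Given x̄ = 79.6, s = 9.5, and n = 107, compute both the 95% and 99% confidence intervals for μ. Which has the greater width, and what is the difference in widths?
99% CI is wider by 1.18

df = 106
95% CI: t* = 1.983, (77.78, 81.42), width = 2 · t* · s/√n = 3.64
99% CI: t* = 2.623, (77.19, 82.01), width = 2 · t* · s/√n = 4.82

The 99% CI is wider by 4.82 - 3.64 = 1.18.
Higher confidence requires a wider interval.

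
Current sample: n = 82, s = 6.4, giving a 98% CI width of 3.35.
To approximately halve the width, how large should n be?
n ≈ 328

CI width ∝ 1/√n
To reduce width by factor 2, need √n to grow by 2 → need 2² = 4 times as many samples.

Current: n = 82, width = 3.35
New: n = 328, width ≈ 1.65

Width reduced by factor of 3.35/1.65 = 2.03.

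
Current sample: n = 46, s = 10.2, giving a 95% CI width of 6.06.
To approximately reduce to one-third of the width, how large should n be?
n ≈ 414

CI width ∝ 1/√n
To reduce width by factor 3, need √n to grow by 3 → need 3² = 9 times as many samples.

Current: n = 46, width = 6.06
New: n = 414, width ≈ 1.97

Width reduced by factor of 6.06/1.97 = 3.08.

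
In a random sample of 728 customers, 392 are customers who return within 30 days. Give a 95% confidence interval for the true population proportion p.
(0.502, 0.575)

Proportion CI:
p̂ = 392/728 = 0.53846
SE = √(p̂(1-p̂)/n) = √(0.53846 · 0.46154 / 728) = 0.01848

z* = 1.960
Margin = z* · SE = 1.960 · 0.01848 = 0.0362

CI: 0.53846 ± 0.0362 = (0.502, 0.575)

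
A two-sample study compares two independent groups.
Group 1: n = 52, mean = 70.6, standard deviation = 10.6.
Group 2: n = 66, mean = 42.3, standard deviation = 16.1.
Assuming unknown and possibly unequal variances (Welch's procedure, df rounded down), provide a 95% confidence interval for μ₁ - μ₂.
(23.41, 33.19)

Difference: x̄₁ - x̄₂ = 28.30
SE = √(s₁²/n₁ + s₂²/n₂) = √(10.6²/52 + 16.1²/66) = 2.4674
df = 112.71 → 112 (Welch–Satterthwaite, rounded down)
t* = 1.981

CI: 28.30 ± 1.981 · 2.4674 = 28.30 ± 4.89 = (23.41, 33.19)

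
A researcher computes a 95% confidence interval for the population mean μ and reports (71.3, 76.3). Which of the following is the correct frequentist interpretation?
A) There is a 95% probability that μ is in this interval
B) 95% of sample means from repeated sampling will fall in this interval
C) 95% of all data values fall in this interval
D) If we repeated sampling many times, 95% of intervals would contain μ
D

A) Wrong — μ is fixed; the randomness lives in the interval, not in μ.
B) Wrong — coverage applies to intervals containing μ, not to future x̄ values.
C) Wrong — a CI is about the parameter μ, not individual data values.
D) Correct — this is the frequentist long-run coverage interpretation.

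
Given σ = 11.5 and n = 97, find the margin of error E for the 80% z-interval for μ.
Margin of error = 1.50

Margin of error = z* · σ/√n
= 1.282 · 11.5/√97
= 1.282 · 11.5/9.8489
= 1.50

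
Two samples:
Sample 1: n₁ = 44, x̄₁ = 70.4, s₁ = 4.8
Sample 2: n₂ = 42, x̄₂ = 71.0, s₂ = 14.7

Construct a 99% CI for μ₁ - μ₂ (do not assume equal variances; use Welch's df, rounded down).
(-6.98, 5.78)

Difference: x̄₁ - x̄₂ = -0.60
SE = √(s₁²/n₁ + s₂²/n₂) = √(4.8²/44 + 14.7²/42) = 2.3809
df = 49.28 → 49 (Welch–Satterthwaite, rounded down)
t* = 2.680

CI: -0.60 ± 2.680 · 2.3809 = -0.60 ± 6.38 = (-6.98, 5.78)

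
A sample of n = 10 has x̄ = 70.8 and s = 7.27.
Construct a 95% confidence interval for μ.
(65.60, 76.00)

t-interval (σ unknown):
df = n - 1 = 9
t* = 2.262 for 95% confidence

Margin of error = t* · s/√n = 2.262 · 7.27/√10 = 5.20

CI: (65.60, 76.00)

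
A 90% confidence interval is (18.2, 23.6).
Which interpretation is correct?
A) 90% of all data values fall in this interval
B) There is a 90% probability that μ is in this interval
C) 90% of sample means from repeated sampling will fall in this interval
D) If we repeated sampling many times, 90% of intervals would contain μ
D

A) Wrong — a CI is about the parameter μ, not individual data values.
B) Wrong — μ is fixed; the randomness lives in the interval, not in μ.
C) Wrong — coverage applies to intervals containing μ, not to future x̄ values.
D) Correct — this is the frequentist long-run coverage interpretation.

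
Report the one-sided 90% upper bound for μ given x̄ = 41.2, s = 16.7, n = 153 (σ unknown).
μ ≤ 42.94

Upper bound (one-sided):
t* = 1.287 (one-sided for 90%)
Upper bound = x̄ + t* · s/√n = 41.2 + 1.287 · 16.7/√153 = 42.94

We are 90% confident that μ ≤ 42.94.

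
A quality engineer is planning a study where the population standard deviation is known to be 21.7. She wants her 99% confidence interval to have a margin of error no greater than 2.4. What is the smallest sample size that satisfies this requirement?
n ≥ 543

For margin E ≤ 2.4:
n ≥ (z* · σ / E)²
n ≥ (2.576 · 21.7 / 2.4)²
n ≥ 542.49

Minimum n = 543 (rounding up)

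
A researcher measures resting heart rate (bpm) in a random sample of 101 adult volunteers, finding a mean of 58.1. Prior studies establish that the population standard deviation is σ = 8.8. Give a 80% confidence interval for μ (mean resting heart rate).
(56.98, 59.22)

z-interval (σ known):
z* = 1.282 for 80% confidence

Margin of error = z* · σ/√n = 1.282 · 8.8/√101 = 1.12

CI: (58.1 - 1.12, 58.1 + 1.12) = (56.98, 59.22)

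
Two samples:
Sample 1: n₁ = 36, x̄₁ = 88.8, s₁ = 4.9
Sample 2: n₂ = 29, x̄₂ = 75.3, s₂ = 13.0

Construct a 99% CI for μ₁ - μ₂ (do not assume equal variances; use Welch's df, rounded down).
(6.55, 20.45)

Difference: x̄₁ - x̄₂ = 13.50
SE = √(s₁²/n₁ + s₂²/n₂) = √(4.9²/36 + 13.0²/29) = 2.5484
df = 34.42 → 34 (Welch–Satterthwaite, rounded down)
t* = 2.728

CI: 13.50 ± 2.728 · 2.5484 = 13.50 ± 6.95 = (6.55, 20.45)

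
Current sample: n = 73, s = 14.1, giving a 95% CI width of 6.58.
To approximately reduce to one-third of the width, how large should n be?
n ≈ 657

CI width ∝ 1/√n
To reduce width by factor 3, need √n to grow by 3 → need 3² = 9 times as many samples.

Current: n = 73, width = 6.58
New: n = 657, width ≈ 2.16

Width reduced by factor of 6.58/2.16 = 3.05.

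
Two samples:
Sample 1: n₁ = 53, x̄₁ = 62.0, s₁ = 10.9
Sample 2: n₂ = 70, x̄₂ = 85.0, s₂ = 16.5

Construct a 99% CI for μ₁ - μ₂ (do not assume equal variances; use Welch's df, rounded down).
(-29.48, -16.52)

Difference: x̄₁ - x̄₂ = -23.00
SE = √(s₁²/n₁ + s₂²/n₂) = √(10.9²/53 + 16.5²/70) = 2.4761
df = 119.00 → 119 (Welch–Satterthwaite, rounded down)
t* = 2.618

CI: -23.00 ± 2.618 · 2.4761 = -23.00 ± 6.48 = (-29.48, -16.52)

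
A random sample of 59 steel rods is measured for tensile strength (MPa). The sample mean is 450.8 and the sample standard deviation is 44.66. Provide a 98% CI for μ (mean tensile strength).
(436.89, 464.71)

t-interval (σ unknown):
df = n - 1 = 58
t* = 2.392 for 98% confidence

Margin of error = t* · s/√n = 2.392 · 44.66/√59 = 13.91

CI: (436.89, 464.71)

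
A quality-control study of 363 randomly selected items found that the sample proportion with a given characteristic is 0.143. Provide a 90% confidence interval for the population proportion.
(0.113, 0.173)

Proportion CI:
SE = √(p̂(1-p̂)/n) = √(0.143 · 0.857 / 363) = 0.01837

z* = 1.645
Margin = z* · SE = 1.645 · 0.01837 = 0.0302

CI: 0.143 ± 0.0302 = (0.113, 0.173)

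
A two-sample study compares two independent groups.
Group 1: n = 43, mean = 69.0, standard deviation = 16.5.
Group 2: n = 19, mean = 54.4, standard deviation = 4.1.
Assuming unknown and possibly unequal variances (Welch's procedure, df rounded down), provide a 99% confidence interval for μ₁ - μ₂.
(7.42, 21.78)

Difference: x̄₁ - x̄₂ = 14.60
SE = √(s₁²/n₁ + s₂²/n₂) = √(16.5²/43 + 4.1²/19) = 2.6863
df = 52.18 → 52 (Welch–Satterthwaite, rounded down)
t* = 2.674

CI: 14.60 ± 2.674 · 2.6863 = 14.60 ± 7.18 = (7.42, 21.78)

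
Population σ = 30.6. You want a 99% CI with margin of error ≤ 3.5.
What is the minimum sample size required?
n ≥ 508

For margin E ≤ 3.5:
n ≥ (z* · σ / E)²
n ≥ (2.576 · 30.6 / 3.5)²
n ≥ 507.22

Minimum n = 508 (rounding up)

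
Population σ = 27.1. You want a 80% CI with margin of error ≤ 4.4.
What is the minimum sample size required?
n ≥ 63

For margin E ≤ 4.4:
n ≥ (z* · σ / E)²
n ≥ (1.282 · 27.1 / 4.4)²
n ≥ 62.35

Minimum n = 63 (rounding up)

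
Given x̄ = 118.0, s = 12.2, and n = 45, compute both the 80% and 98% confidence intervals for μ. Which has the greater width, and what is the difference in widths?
98% CI is wider by 4.05

df = 44
80% CI: t* = 1.301, (115.63, 120.37), width = 2 · t* · s/√n = 4.73
98% CI: t* = 2.414, (113.61, 122.39), width = 2 · t* · s/√n = 8.78

The 98% CI is wider by 8.78 - 4.73 = 4.05.
Higher confidence requires a wider interval.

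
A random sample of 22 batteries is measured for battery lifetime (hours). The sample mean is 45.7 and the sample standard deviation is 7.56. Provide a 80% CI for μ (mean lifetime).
(43.57, 47.83)

t-interval (σ unknown):
df = n - 1 = 21
t* = 1.323 for 80% confidence

Margin of error = t* · s/√n = 1.323 · 7.56/√22 = 2.13

CI: (43.57, 47.83)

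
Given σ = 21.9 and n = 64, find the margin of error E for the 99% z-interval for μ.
Margin of error = 7.05

Margin of error = z* · σ/√n
= 2.576 · 21.9/√64
= 2.576 · 21.9/8.0000
= 7.05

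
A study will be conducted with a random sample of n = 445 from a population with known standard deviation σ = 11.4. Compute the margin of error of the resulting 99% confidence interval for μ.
Margin of error = 1.39

Margin of error = z* · σ/√n
= 2.576 · 11.4/√445
= 2.576 · 11.4/21.0950
= 1.39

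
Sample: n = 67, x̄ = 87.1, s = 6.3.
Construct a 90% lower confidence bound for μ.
μ ≥ 86.10

Lower bound (one-sided):
t* = 1.295 (one-sided for 90%)
Lower bound = x̄ - t* · s/√n = 87.1 - 1.295 · 6.3/√67 = 86.10

We are 90% confident that μ ≥ 86.10.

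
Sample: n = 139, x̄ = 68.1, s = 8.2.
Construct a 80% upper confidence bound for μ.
μ ≤ 68.69

Upper bound (one-sided):
t* = 0.844 (one-sided for 80%)
Upper bound = x̄ + t* · s/√n = 68.1 + 0.844 · 8.2/√139 = 68.69

We are 80% confident that μ ≤ 68.69.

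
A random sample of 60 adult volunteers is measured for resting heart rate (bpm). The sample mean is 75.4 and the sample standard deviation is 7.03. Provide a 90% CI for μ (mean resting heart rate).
(73.88, 76.92)

t-interval (σ unknown):
df = n - 1 = 59
t* = 1.671 for 90% confidence

Margin of error = t* · s/√n = 1.671 · 7.03/√60 = 1.52

CI: (73.88, 76.92)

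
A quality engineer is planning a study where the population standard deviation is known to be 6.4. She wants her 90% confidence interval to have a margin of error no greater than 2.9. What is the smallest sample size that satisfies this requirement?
n ≥ 14

For margin E ≤ 2.9:
n ≥ (z* · σ / E)²
n ≥ (1.645 · 6.4 / 2.9)²
n ≥ 13.18

Minimum n = 14 (rounding up)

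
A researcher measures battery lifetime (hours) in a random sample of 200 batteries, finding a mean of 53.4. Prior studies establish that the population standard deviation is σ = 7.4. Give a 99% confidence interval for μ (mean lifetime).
(52.05, 54.75)

z-interval (σ known):
z* = 2.576 for 99% confidence

Margin of error = z* · σ/√n = 2.576 · 7.4/√200 = 1.35

CI: (53.4 - 1.35, 53.4 + 1.35) = (52.05, 54.75)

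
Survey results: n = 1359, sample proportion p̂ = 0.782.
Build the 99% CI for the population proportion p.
(0.753, 0.811)

Proportion CI:
SE = √(p̂(1-p̂)/n) = √(0.782 · 0.218 / 1359) = 0.01120

z* = 2.576
Margin = z* · SE = 2.576 · 0.01120 = 0.0289

CI: 0.782 ± 0.0289 = (0.753, 0.811)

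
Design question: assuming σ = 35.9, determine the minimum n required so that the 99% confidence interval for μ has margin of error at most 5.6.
n ≥ 273

For margin E ≤ 5.6:
n ≥ (z* · σ / E)²
n ≥ (2.576 · 35.9 / 5.6)²
n ≥ 272.71

Minimum n = 273 (rounding up)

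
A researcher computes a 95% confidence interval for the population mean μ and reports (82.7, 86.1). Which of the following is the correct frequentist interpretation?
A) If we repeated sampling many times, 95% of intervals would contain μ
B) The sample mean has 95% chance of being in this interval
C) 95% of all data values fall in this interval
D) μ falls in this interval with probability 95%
A

A) Correct — this is the frequentist long-run coverage interpretation.
B) Wrong — x̄ is observed and sits in the interval by construction.
C) Wrong — a CI is about the parameter μ, not individual data values.
D) Wrong — μ is fixed; the randomness lives in the interval, not in μ.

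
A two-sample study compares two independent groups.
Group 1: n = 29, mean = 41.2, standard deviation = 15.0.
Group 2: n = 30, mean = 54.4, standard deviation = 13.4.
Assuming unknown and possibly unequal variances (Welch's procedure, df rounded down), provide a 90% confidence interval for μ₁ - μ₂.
(-19.40, -7.00)

Difference: x̄₁ - x̄₂ = -13.20
SE = √(s₁²/n₁ + s₂²/n₂) = √(15.0²/29 + 13.4²/30) = 3.7073
df = 55.80 → 55 (Welch–Satterthwaite, rounded down)
t* = 1.673

CI: -13.20 ± 1.673 · 3.7073 = -13.20 ± 6.20 = (-19.40, -7.00)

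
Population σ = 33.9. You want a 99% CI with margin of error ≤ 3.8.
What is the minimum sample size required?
n ≥ 529

For margin E ≤ 3.8:
n ≥ (z* · σ / E)²
n ≥ (2.576 · 33.9 / 3.8)²
n ≥ 528.11

Minimum n = 529 (rounding up)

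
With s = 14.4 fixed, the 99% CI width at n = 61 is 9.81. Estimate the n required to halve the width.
n ≈ 244

CI width ∝ 1/√n
To reduce width by factor 2, need √n to grow by 2 → need 2² = 4 times as many samples.

Current: n = 61, width = 9.81
New: n = 244, width ≈ 4.79

Width reduced by factor of 9.81/4.79 = 2.05.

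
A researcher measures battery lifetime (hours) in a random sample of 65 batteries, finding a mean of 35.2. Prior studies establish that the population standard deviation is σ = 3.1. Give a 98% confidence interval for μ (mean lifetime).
(34.31, 36.09)

z-interval (σ known):
z* = 2.326 for 98% confidence

Margin of error = z* · σ/√n = 2.326 · 3.1/√65 = 0.89

CI: (35.2 - 0.89, 35.2 + 0.89) = (34.31, 36.09)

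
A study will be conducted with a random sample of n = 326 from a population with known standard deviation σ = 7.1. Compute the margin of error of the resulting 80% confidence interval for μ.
Margin of error = 0.50

Margin of error = z* · σ/√n
= 1.282 · 7.1/√326
= 1.282 · 7.1/18.0555
= 0.50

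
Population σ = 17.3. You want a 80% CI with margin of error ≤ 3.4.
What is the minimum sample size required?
n ≥ 43

For margin E ≤ 3.4:
n ≥ (z* · σ / E)²
n ≥ (1.282 · 17.3 / 3.4)²
n ≥ 42.55

Minimum n = 43 (rounding up)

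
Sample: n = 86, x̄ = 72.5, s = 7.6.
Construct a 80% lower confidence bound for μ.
μ ≥ 71.81

Lower bound (one-sided):
t* = 0.846 (one-sided for 80%)
Lower bound = x̄ - t* · s/√n = 72.5 - 0.846 · 7.6/√86 = 71.81

We are 80% confident that μ ≥ 71.81.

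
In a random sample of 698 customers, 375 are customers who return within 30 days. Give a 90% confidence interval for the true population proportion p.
(0.506, 0.568)

Proportion CI:
p̂ = 375/698 = 0.53725
SE = √(p̂(1-p̂)/n) = √(0.53725 · 0.46275 / 698) = 0.01887

z* = 1.645
Margin = z* · SE = 1.645 · 0.01887 = 0.0310

CI: 0.53725 ± 0.0310 = (0.506, 0.568)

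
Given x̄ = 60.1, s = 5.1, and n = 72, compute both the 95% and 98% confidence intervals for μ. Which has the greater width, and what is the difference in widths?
98% CI is wider by 0.46

df = 71
95% CI: t* = 1.994, (58.90, 61.30), width = 2 · t* · s/√n = 2.40
98% CI: t* = 2.380, (58.67, 61.53), width = 2 · t* · s/√n = 2.86

The 98% CI is wider by 2.86 - 2.40 = 0.46.
Higher confidence requires a wider interval.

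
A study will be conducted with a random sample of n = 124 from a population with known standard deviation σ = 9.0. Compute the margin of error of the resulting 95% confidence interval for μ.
Margin of error = 1.58

Margin of error = z* · σ/√n
= 1.960 · 9.0/√124
= 1.960 · 9.0/11.1355
= 1.58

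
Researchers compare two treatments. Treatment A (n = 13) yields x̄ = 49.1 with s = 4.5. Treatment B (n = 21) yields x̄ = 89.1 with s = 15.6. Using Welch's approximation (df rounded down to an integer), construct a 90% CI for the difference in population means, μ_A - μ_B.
(-46.20, -33.80)

Difference: x̄₁ - x̄₂ = -40.00
SE = √(s₁²/n₁ + s₂²/n₂) = √(4.5²/13 + 15.6²/21) = 3.6258
df = 24.99 → 24 (Welch–Satterthwaite, rounded down)
t* = 1.711

CI: -40.00 ± 1.711 · 3.6258 = -40.00 ± 6.20 = (-46.20, -33.80)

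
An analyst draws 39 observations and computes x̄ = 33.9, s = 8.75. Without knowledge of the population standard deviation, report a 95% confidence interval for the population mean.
(31.06, 36.74)

t-interval (σ unknown):
df = n - 1 = 38
t* = 2.024 for 95% confidence

Margin of error = t* · s/√n = 2.024 · 8.75/√39 = 2.84

CI: (31.06, 36.74)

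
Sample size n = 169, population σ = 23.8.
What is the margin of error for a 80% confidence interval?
Margin of error = 2.35

Margin of error = z* · σ/√n
= 1.282 · 23.8/√169
= 1.282 · 23.8/13.0000
= 2.35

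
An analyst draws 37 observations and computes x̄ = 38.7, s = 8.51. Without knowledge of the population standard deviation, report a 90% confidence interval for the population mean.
(36.34, 41.06)

t-interval (σ unknown):
df = n - 1 = 36
t* = 1.688 for 90% confidence

Margin of error = t* · s/√n = 1.688 · 8.51/√37 = 2.36

CI: (36.34, 41.06)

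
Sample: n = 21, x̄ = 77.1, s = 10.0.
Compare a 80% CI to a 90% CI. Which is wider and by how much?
90% CI is wider by 1.75

df = 20
80% CI: t* = 1.325, (74.21, 79.99), width = 2 · t* · s/√n = 5.78
90% CI: t* = 1.725, (73.34, 80.86), width = 2 · t* · s/√n = 7.53

The 90% CI is wider by 7.53 - 5.78 = 1.75.
Higher confidence requires a wider interval.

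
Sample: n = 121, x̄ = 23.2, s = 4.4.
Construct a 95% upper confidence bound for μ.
μ ≤ 23.86

Upper bound (one-sided):
t* = 1.658 (one-sided for 95%)
Upper bound = x̄ + t* · s/√n = 23.2 + 1.658 · 4.4/√121 = 23.86

We are 95% confident that μ ≤ 23.86.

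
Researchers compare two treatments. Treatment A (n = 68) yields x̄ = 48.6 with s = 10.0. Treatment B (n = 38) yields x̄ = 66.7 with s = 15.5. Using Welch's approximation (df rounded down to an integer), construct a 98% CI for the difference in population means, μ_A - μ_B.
(-24.79, -11.41)

Difference: x̄₁ - x̄₂ = -18.10
SE = √(s₁²/n₁ + s₂²/n₂) = √(10.0²/68 + 15.5²/38) = 2.7916
df = 54.58 → 54 (Welch–Satterthwaite, rounded down)
t* = 2.397

CI: -18.10 ± 2.397 · 2.7916 = -18.10 ± 6.69 = (-24.79, -11.41)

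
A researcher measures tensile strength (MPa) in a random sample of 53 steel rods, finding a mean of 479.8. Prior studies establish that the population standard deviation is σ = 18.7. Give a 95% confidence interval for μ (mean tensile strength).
(474.77, 484.83)

z-interval (σ known):
z* = 1.960 for 95% confidence

Margin of error = z* · σ/√n = 1.960 · 18.7/√53 = 5.03

CI: (479.8 - 5.03, 479.8 + 5.03) = (474.77, 484.83)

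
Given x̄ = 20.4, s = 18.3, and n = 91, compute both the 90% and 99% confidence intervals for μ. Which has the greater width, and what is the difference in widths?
99% CI is wider by 3.72

df = 90
90% CI: t* = 1.662, (17.21, 23.59), width = 2 · t* · s/√n = 6.38
99% CI: t* = 2.632, (15.35, 25.45), width = 2 · t* · s/√n = 10.10

The 99% CI is wider by 10.10 - 6.38 = 3.72.
Higher confidence requires a wider interval.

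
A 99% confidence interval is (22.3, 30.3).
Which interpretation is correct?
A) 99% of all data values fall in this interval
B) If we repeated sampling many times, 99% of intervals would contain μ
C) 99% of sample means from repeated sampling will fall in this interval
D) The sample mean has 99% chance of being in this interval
B

A) Wrong — a CI is about the parameter μ, not individual data values.
B) Correct — this is the frequentist long-run coverage interpretation.
C) Wrong — coverage applies to intervals containing μ, not to future x̄ values.
D) Wrong — x̄ is observed and sits in the interval by construction.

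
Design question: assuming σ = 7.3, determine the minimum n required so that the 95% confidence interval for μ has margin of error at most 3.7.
n ≥ 15

For margin E ≤ 3.7:
n ≥ (z* · σ / E)²
n ≥ (1.960 · 7.3 / 3.7)²
n ≥ 14.95

Minimum n = 15 (rounding up)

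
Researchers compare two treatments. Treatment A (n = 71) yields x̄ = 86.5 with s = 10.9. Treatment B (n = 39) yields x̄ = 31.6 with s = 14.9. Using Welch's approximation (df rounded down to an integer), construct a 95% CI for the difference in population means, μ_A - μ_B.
(49.47, 60.33)

Difference: x̄₁ - x̄₂ = 54.90
SE = √(s₁²/n₁ + s₂²/n₂) = √(10.9²/71 + 14.9²/39) = 2.7140
df = 60.77 → 60 (Welch–Satterthwaite, rounded down)
t* = 2.000

CI: 54.90 ± 2.000 · 2.7140 = 54.90 ± 5.43 = (49.47, 60.33)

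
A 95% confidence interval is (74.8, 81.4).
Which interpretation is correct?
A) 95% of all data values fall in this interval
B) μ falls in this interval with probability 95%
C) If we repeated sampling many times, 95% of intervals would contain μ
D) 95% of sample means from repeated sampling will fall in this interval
C

A) Wrong — a CI is about the parameter μ, not individual data values.
B) Wrong — μ is fixed; the randomness lives in the interval, not in μ.
C) Correct — this is the frequentist long-run coverage interpretation.
D) Wrong — coverage applies to intervals containing μ, not to future x̄ values.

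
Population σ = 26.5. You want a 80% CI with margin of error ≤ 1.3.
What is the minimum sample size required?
n ≥ 683

For margin E ≤ 1.3:
n ≥ (z* · σ / E)²
n ≥ (1.282 · 26.5 / 1.3)²
n ≥ 682.94

Minimum n = 683 (rounding up)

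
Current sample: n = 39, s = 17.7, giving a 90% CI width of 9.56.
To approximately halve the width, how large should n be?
n ≈ 156

CI width ∝ 1/√n
To reduce width by factor 2, need √n to grow by 2 → need 2² = 4 times as many samples.

Current: n = 39, width = 9.56
New: n = 156, width ≈ 4.69

Width reduced by factor of 9.56/4.69 = 2.04.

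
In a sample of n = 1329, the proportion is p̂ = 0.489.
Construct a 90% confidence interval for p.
(0.466, 0.512)

Proportion CI:
SE = √(p̂(1-p̂)/n) = √(0.489 · 0.511 / 1329) = 0.01371

z* = 1.645
Margin = z* · SE = 1.645 · 0.01371 = 0.0226

CI: 0.489 ± 0.0226 = (0.466, 0.512)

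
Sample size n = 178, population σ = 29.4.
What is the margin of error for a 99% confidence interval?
Margin of error = 5.68

Margin of error = z* · σ/√n
= 2.576 · 29.4/√178
= 2.576 · 29.4/13.3417
= 5.68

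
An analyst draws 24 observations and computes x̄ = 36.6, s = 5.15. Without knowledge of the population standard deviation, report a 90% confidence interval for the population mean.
(34.80, 38.40)

t-interval (σ unknown):
df = n - 1 = 23
t* = 1.714 for 90% confidence

Margin of error = t* · s/√n = 1.714 · 5.15/√24 = 1.80

CI: (34.80, 38.40)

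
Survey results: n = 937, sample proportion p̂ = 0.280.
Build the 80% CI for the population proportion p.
(0.261, 0.299)

Proportion CI:
SE = √(p̂(1-p̂)/n) = √(0.280 · 0.720 / 937) = 0.01467

z* = 1.282
Margin = z* · SE = 1.282 · 0.01467 = 0.0188

CI: 0.280 ± 0.0188 = (0.261, 0.299)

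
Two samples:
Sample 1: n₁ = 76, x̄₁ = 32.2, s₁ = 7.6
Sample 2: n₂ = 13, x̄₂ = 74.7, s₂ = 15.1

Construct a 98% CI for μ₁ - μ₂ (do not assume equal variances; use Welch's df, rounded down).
(-53.84, -31.16)

Difference: x̄₁ - x̄₂ = -42.50
SE = √(s₁²/n₁ + s₂²/n₂) = √(7.6²/76 + 15.1²/13) = 4.2778
df = 13.06 → 13 (Welch–Satterthwaite, rounded down)
t* = 2.650

CI: -42.50 ± 2.650 · 4.2778 = -42.50 ± 11.34 = (-53.84, -31.16)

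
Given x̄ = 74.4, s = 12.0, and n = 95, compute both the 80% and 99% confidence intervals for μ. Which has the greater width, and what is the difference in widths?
99% CI is wider by 3.29

df = 94
80% CI: t* = 1.291, (72.81, 75.99), width = 2 · t* · s/√n = 3.18
99% CI: t* = 2.629, (71.16, 77.64), width = 2 · t* · s/√n = 6.47

The 99% CI is wider by 6.47 - 3.18 = 3.29.
Higher confidence requires a wider interval.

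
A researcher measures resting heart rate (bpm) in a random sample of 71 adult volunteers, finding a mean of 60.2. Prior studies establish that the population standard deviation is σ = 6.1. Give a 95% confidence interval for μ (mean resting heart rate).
(58.78, 61.62)

z-interval (σ known):
z* = 1.960 for 95% confidence

Margin of error = z* · σ/√n = 1.960 · 6.1/√71 = 1.42

CI: (60.2 - 1.42, 60.2 + 1.42) = (58.78, 61.62)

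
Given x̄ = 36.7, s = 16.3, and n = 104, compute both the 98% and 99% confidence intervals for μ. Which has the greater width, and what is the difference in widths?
99% CI is wider by 0.84

df = 103
98% CI: t* = 2.363, (32.92, 40.48), width = 2 · t* · s/√n = 7.55
99% CI: t* = 2.624, (32.51, 40.89), width = 2 · t* · s/√n = 8.39

The 99% CI is wider by 8.39 - 7.55 = 0.84.
Higher confidence requires a wider interval.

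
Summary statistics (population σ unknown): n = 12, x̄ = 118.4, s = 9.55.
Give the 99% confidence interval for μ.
(109.84, 126.96)

t-interval (σ unknown):
df = n - 1 = 11
t* = 3.106 for 99% confidence

Margin of error = t* · s/√n = 3.106 · 9.55/√12 = 8.56

CI: (109.84, 126.96)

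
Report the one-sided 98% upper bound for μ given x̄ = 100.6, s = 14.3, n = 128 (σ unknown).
μ ≤ 103.22

Upper bound (one-sided):
t* = 2.075 (one-sided for 98%)
Upper bound = x̄ + t* · s/√n = 100.6 + 2.075 · 14.3/√128 = 103.22

We are 98% confident that μ ≤ 103.22.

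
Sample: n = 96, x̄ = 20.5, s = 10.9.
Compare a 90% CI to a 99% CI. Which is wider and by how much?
99% CI is wider by 2.15

df = 95
90% CI: t* = 1.661, (18.65, 22.35), width = 2 · t* · s/√n = 3.70
99% CI: t* = 2.629, (17.58, 23.42), width = 2 · t* · s/√n = 5.85

The 99% CI is wider by 5.85 - 3.70 = 2.15.
Higher confidence requires a wider interval.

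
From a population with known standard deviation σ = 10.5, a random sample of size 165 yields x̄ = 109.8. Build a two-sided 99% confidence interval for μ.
(107.69, 111.91)

z-interval (σ known):
z* = 2.576 for 99% confidence

Margin of error = z* · σ/√n = 2.576 · 10.5/√165 = 2.11

CI: (109.8 - 2.11, 109.8 + 2.11) = (107.69, 111.91)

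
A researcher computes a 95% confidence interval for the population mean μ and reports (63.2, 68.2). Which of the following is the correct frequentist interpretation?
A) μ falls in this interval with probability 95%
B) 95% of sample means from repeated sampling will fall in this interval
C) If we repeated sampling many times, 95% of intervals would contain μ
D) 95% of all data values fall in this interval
C

A) Wrong — μ is fixed; the randomness lives in the interval, not in μ.
B) Wrong — coverage applies to intervals containing μ, not to future x̄ values.
C) Correct — this is the frequentist long-run coverage interpretation.
D) Wrong — a CI is about the parameter μ, not individual data values.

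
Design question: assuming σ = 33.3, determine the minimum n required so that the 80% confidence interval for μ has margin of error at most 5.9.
n ≥ 53

For margin E ≤ 5.9:
n ≥ (z* · σ / E)²
n ≥ (1.282 · 33.3 / 5.9)²
n ≥ 52.36

Minimum n = 53 (rounding up)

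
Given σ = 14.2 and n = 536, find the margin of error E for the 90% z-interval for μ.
Margin of error = 1.01

Margin of error = z* · σ/√n
= 1.645 · 14.2/√536
= 1.645 · 14.2/23.1517
= 1.01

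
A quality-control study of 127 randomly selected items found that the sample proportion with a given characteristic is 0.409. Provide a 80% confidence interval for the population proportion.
(0.353, 0.465)

Proportion CI:
SE = √(p̂(1-p̂)/n) = √(0.409 · 0.591 / 127) = 0.04363

z* = 1.282
Margin = z* · SE = 1.282 · 0.04363 = 0.0559

CI: 0.409 ± 0.0559 = (0.353, 0.465)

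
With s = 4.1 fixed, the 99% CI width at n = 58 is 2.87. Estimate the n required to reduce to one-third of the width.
n ≈ 522

CI width ∝ 1/√n
To reduce width by factor 3, need √n to grow by 3 → need 3² = 9 times as many samples.

Current: n = 58, width = 2.87
New: n = 522, width ≈ 0.93

Width reduced by factor of 2.87/0.93 = 3.09.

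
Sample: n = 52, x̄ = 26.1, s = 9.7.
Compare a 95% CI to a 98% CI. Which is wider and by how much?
98% CI is wider by 1.06

df = 51
95% CI: t* = 2.008, (23.40, 28.80), width = 2 · t* · s/√n = 5.40
98% CI: t* = 2.402, (22.87, 29.33), width = 2 · t* · s/√n = 6.46

The 98% CI is wider by 6.46 - 5.40 = 1.06.
Higher confidence requires a wider interval.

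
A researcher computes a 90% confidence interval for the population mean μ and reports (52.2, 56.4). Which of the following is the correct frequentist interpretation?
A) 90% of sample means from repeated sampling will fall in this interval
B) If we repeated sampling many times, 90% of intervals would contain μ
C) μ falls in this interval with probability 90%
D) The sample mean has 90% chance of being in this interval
B

A) Wrong — coverage applies to intervals containing μ, not to future x̄ values.
B) Correct — this is the frequentist long-run coverage interpretation.
C) Wrong — μ is fixed; the randomness lives in the interval, not in μ.
D) Wrong — x̄ is observed and sits in the interval by construction.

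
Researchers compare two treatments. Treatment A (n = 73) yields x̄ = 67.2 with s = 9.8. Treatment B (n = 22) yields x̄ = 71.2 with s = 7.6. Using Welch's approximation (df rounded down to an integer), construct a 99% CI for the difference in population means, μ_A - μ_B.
(-9.34, 1.34)

Difference: x̄₁ - x̄₂ = -4.00
SE = √(s₁²/n₁ + s₂²/n₂) = √(9.8²/73 + 7.6²/22) = 1.9852
df = 44.09 → 44 (Welch–Satterthwaite, rounded down)
t* = 2.692

CI: -4.00 ± 2.692 · 1.9852 = -4.00 ± 5.34 = (-9.34, 1.34)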